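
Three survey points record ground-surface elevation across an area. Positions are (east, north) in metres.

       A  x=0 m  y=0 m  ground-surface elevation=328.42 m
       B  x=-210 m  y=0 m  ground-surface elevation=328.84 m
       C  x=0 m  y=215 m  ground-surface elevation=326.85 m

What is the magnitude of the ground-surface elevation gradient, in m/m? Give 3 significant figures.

∂z/∂x = (328.84 − 328.42) / (-210 − 0) = -0.002000
∂z/∂y = (326.85 − 328.42) / (215 − 0) = -0.007302
|∇f| = √(-0.002000² + -0.007302²) = 0.007571 m/m

0.00757 m/m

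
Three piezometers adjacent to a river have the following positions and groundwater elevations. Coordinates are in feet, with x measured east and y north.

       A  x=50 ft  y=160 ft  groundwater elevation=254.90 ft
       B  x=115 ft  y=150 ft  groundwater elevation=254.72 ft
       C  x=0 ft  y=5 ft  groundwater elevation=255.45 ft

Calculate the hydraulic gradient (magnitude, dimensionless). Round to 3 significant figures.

0.00405

Taking A as reference: B−A = (65, -10, -0.18); C−A = (-50, -155, +0.55).
Determinant of the coordinate differences = 65·(-155) − (-50)·(-10) = -10575.
∂h/∂x = [(-0.18)·(-155) − (+0.55)·(-10)] / -10575 = -0.003158
∂h/∂y = [65·(+0.55) − (-50)·(-0.18)] / -10575 = -0.002530
|∇h| = √(-0.003158² + -0.002530²) = 0.004046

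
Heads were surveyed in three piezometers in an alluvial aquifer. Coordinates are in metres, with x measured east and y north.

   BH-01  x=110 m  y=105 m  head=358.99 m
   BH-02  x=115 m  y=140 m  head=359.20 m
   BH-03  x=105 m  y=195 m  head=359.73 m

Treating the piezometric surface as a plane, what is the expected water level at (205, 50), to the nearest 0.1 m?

357.5 m

With h = a·x + b·y + c and BH-01 as origin, the differences give:
  5·a + 35·b = +0.21
  (-5)·a + 90·b = +0.74
Eliminate b (×90 and ×35, subtract): 625·a = -7.000 → a = ∂h/∂x = -0.01120
Back-substitute: b = ∂h/∂y = +0.007600.
h(205, 50) = 358.99 + (-0.01120)·(95) + (+0.007600)·(-55) = 358.99 -1.064 -0.418 = 357.508 m.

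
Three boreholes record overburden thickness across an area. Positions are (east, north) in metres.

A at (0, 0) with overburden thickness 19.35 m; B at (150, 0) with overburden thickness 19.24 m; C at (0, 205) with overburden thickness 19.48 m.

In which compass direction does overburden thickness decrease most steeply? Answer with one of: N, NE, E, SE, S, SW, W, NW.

∂d/∂x = (19.24 − 19.35) / (150 − 0) = -0.0007333
∂d/∂y = (19.48 − 19.35) / (205 − 0) = +0.0006341
Steepest decrease is along −∇f = (+0.0007333 E, -0.0006341 N) → southeast.

SE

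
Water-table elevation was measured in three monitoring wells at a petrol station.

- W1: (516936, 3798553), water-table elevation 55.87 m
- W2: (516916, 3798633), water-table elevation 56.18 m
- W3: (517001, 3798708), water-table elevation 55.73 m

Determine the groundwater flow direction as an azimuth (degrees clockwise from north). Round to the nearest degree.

106°

Taking W1 as reference: W2−W1 = (-20, 80, +0.31); W3−W1 = (65, 155, -0.14).
Determinant of the coordinate differences = (-20)·155 − 65·80 = -8300.
∂h/∂x = [(+0.31)·155 − (-0.14)·80] / -8300 = -0.007139
∂h/∂y = [(-20)·(-0.14) − 65·(+0.31)] / -8300 = +0.002090
Flow direction (−∇h) has components (+0.007139 E, -0.002090 N).
Azimuth = atan2(E, N) = atan2(+0.007139, -0.002090) = 106.3° ≈ 106°.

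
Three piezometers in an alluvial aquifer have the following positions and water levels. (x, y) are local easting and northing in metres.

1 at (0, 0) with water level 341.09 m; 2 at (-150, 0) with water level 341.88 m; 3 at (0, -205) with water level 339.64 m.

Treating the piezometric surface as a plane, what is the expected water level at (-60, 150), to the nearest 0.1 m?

∂h/∂x = (341.88 − 341.09) / (-150 − 0) = -0.005267
∂h/∂y = (339.64 − 341.09) / (-205 − 0) = +0.007073
h(-60, 150) = 341.09 + (-0.005267)·(-60) + (+0.007073)·(150) = 341.09 +0.316 +1.061 = 342.467 m.

342.5 m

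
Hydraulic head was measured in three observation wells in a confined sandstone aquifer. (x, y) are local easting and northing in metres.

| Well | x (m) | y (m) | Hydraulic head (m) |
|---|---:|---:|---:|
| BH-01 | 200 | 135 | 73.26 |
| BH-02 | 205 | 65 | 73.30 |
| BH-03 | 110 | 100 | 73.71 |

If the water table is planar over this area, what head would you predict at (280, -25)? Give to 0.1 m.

73.0 m

With h = a·x + b·y + c and BH-01 as origin, the differences give:
  5·a + (-70)·b = +0.04
  (-90)·a + (-35)·b = +0.45
Eliminate b (×(-35) and ×(-70), subtract): -6475·a = 30.100 → a = ∂h/∂x = -0.004649
Back-substitute: b = ∂h/∂y = -0.0009035.
h(280, -25) = 73.26 + (-0.004649)·(80) + (-0.0009035)·(-160) = 73.26 -0.372 +0.145 = 73.033 m.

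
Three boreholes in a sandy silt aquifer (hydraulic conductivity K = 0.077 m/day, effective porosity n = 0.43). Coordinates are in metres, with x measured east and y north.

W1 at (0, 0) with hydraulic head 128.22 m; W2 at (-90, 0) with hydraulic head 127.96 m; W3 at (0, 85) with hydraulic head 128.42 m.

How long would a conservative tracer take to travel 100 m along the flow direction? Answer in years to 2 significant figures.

410 years

∂h/∂x = (127.96 − 128.22) / (-90 − 0) = +0.002889
∂h/∂y = (128.42 − 128.22) / (85 − 0) = +0.002353
|∇h| = √(0.002889² + 0.002353²) = 0.003726
Seepage velocity v = K·i/n = 0.077 × 0.003726 / 0.43 = 0.0006672 m/day.
t = 100 / 0.0006672 = 1.499e+05 days = 410 years.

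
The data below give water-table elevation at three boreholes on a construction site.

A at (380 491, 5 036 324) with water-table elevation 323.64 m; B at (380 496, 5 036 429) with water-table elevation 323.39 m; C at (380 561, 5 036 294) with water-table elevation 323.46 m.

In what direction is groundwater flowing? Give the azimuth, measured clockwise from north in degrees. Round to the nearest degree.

With h = a·x + b·y + c and A as origin, the differences give:
  5·a + 105·b = -0.25
  70·a + (-30)·b = -0.18
Eliminate b (×(-30) and ×105, subtract): -7500·a = 26.400 → a = ∂h/∂x = -0.003520
Back-substitute: b = ∂h/∂y = -0.002213.
Flow direction (−∇h) has components (+0.003520 E, +0.002213 N).
Azimuth = atan2(E, N) = atan2(+0.003520, +0.002213) = 57.8° ≈ 058°.

058°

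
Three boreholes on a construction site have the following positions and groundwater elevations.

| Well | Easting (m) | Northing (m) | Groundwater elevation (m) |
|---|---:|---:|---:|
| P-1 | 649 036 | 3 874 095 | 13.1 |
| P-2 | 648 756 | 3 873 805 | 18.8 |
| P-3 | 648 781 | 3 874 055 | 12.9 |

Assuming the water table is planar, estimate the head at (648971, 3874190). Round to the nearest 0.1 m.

Taking P-1 as reference: P-2−P-1 = (-280, -290, +5.7); P-3−P-1 = (-255, -40, -0.2).
Determinant of the coordinate differences = (-280)·(-40) − (-255)·(-290) = -62750.
∂h/∂x = [(+5.7)·(-40) − (-0.2)·(-290)] / -62750 = +0.004558
∂h/∂y = [(-280)·(-0.2) − (-255)·(+5.7)] / -62750 = -0.02406
h(648971, 3874190) = 13.1 + (+0.004558)·(-65) + (-0.02406)·(95) = 13.1 -0.296 -2.285 = 10.518 m.

10.5 m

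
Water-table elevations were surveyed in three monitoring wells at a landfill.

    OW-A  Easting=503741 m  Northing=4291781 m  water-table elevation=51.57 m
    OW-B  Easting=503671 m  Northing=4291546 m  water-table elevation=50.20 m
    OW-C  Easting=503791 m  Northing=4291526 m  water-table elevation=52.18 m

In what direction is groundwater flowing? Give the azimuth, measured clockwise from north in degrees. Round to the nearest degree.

Taking OW-A as reference: OW-B−OW-A = (-70, -235, -1.37); OW-C−OW-A = (50, -255, +0.61).
Solve a·Δx + b·Δy = Δh: det = (-70)·(-255) − 50·(-235) = 29600.
∂h/∂x = [(-1.37)·(-255) − (+0.61)·(-235)] / 29600 = +0.01665
∂h/∂y = [(-70)·(+0.61) − 50·(-1.37)] / 29600 = +0.0008716
Flow direction (−∇h) has components (-0.01665 E, -0.0008716 N).
Azimuth = atan2(E, N) = atan2(-0.01665, -0.0008716) = 267.0° ≈ 267°.

267°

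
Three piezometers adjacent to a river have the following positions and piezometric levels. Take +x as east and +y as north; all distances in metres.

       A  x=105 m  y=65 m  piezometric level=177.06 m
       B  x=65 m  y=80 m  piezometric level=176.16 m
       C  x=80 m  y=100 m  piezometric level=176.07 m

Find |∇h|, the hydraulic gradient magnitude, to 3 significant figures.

0.0233

Differences from A: to B (Δx, Δy, Δh) = (-40, 15, -0.90); to C = (-25, 35, -0.99).
Solve a·Δx + b·Δy = Δh: det = (-40)·35 − (-25)·15 = -1025.
∂h/∂x = [(-0.90)·35 − (-0.99)·15] / -1025 = +0.01624
∂h/∂y = [(-40)·(-0.99) − (-25)·(-0.90)] / -1025 = -0.01668
|∇h| = √(0.01624² + -0.01668²) = 0.02328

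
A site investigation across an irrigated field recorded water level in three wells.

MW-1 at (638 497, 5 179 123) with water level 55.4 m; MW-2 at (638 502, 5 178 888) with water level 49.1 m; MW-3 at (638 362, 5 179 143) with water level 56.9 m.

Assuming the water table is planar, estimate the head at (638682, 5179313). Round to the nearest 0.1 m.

59.1 m

Taking MW-1 as reference: MW-2−MW-1 = (5, -235, -6.3); MW-3−MW-1 = (-135, 20, +1.5).
Determinant of the coordinate differences = 5·20 − (-135)·(-235) = -31625.
∂h/∂x = [(-6.3)·20 − (+1.5)·(-235)] / -31625 = -0.007162
∂h/∂y = [5·(+1.5) − (-135)·(-6.3)] / -31625 = +0.02666
h(638682, 5179313) = 55.4 + (-0.007162)·(185) + (+0.02666)·(190) = 55.4 -1.325 +5.065 = 59.140 m.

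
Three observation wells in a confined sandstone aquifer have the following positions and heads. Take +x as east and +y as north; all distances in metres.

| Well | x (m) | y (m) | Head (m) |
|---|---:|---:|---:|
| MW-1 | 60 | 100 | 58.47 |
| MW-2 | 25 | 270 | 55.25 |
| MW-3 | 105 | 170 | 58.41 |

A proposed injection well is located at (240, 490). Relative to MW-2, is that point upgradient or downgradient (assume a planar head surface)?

upgradient

Taking MW-1 as reference: MW-2−MW-1 = (-35, 170, -3.22); MW-3−MW-1 = (45, 70, -0.06).
Determinant of the coordinate differences = (-35)·70 − 45·170 = -10100.
∂h/∂x = [(-3.22)·70 − (-0.06)·170] / -10100 = +0.02131
∂h/∂y = [(-35)·(-0.06) − 45·(-3.22)] / -10100 = -0.01455
Head at (240, 490) = 58.47 + (+0.02131)·(180) + (-0.01455)·(390) = 56.63 m.
That is higher than the 55.25 m at MW-2, so the point is upgradient.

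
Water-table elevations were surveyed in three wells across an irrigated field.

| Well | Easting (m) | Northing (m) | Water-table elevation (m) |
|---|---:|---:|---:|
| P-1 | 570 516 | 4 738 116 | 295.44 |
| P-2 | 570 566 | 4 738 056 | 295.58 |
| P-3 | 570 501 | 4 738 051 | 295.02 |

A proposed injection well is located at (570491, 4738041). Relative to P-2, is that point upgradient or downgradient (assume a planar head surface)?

With h = a·x + b·y + c and P-1 as origin, the differences give:
  50·a + (-60)·b = +0.14
  (-15)·a + (-65)·b = -0.42
Eliminate b (×(-65) and ×(-60), subtract): -4150·a = -34.300 → a = ∂h/∂x = +0.008265
Back-substitute: b = ∂h/∂y = +0.004554.
Head at (570491, 4738041) = 295.44 + (+0.008265)·(-25) + (+0.004554)·(-75) = 294.89 m.
That is lower than the 295.58 m at P-2, so the point is downgradient.

downgradient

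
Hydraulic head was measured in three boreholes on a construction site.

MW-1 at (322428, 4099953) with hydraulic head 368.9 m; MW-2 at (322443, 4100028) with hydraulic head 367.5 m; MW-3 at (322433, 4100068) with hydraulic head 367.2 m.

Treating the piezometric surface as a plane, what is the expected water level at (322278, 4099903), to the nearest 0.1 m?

Differences from MW-1: to MW-2 (Δx, Δy, Δh) = (15, 75, -1.4); to MW-3 = (5, 115, -1.7).
Solve a·Δx + b·Δy = Δh: det = 15·115 − 5·75 = 1350.
∂h/∂x = [(-1.4)·115 − (-1.7)·75] / 1350 = -0.02481
∂h/∂y = [15·(-1.7) − 5·(-1.4)] / 1350 = -0.01370
h(322278, 4099903) = 368.9 + (-0.02481)·(-150) + (-0.01370)·(-50) = 368.9 +3.722 +0.685 = 373.307 m.

373.3 m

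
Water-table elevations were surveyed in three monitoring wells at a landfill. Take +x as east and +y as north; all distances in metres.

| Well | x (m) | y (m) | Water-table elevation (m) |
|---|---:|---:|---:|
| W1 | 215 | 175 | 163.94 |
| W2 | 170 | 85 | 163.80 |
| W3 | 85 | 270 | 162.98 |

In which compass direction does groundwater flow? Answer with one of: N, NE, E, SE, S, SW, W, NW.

With h = a·x + b·y + c and W1 as origin, the differences give:
  (-45)·a + (-90)·b = -0.14
  (-130)·a + 95·b = -0.96
Eliminate b (×95 and ×(-90), subtract): -15975·a = -99.700 → a = ∂h/∂x = +0.006241
Back-substitute: b = ∂h/∂y = -0.001565.
Flow = −∇h = (-0.006241 east, +0.001565 north), which points west.

W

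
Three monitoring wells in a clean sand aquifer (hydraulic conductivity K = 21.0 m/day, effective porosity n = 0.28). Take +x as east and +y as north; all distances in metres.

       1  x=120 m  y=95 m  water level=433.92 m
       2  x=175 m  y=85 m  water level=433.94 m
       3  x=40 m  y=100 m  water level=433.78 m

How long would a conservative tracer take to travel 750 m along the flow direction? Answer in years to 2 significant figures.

Taking 1 as reference: 2−1 = (55, -10, +0.02); 3−1 = (-80, 5, -0.14).
Determinant of the coordinate differences = 55·5 − (-80)·(-10) = -525.
∂h/∂x = [(+0.02)·5 − (-0.14)·(-10)] / -525 = +0.002476
∂h/∂y = [55·(-0.14) − (-80)·(+0.02)] / -525 = +0.01162
|∇h| = √(0.002476² + 0.01162²) = 0.01188
Seepage velocity v = K·i/n = 21.0 × 0.01188 / 0.28 = 0.891 m/day.
t = 750 / 0.891 = 841.8 days = 2.3 years.

2.3 years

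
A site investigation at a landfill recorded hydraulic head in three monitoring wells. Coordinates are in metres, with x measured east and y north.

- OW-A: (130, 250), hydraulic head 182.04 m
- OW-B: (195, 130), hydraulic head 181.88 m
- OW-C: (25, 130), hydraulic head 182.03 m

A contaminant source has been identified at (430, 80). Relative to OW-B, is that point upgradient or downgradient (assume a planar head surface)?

downgradient

Taking OW-A as reference: OW-B−OW-A = (65, -120, -0.16); OW-C−OW-A = (-105, -120, -0.01).
Solve a·Δx + b·Δy = Δh: det = 65·(-120) − (-105)·(-120) = -20400.
∂h/∂x = [(-0.16)·(-120) − (-0.01)·(-120)] / -20400 = -0.0008824
∂h/∂y = [65·(-0.01) − (-105)·(-0.16)] / -20400 = +0.0008554
Head at (430, 80) = 182.04 + (-0.0008824)·(300) + (+0.0008554)·(-170) = 181.63 m.
That is lower than the 181.88 m at OW-B, so the point is downgradient.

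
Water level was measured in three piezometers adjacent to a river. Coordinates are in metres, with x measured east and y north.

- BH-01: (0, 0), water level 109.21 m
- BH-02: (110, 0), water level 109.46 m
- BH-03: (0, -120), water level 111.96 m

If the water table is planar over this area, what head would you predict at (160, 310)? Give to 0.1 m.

102.5 m

∂h/∂x = (109.46 − 109.21) / (110 − 0) = +0.002273
∂h/∂y = (111.96 − 109.21) / (-120 − 0) = -0.02292
h(160, 310) = 109.21 + (+0.002273)·(160) + (-0.02292)·(310) = 109.21 +0.364 -7.104 = 102.469 m.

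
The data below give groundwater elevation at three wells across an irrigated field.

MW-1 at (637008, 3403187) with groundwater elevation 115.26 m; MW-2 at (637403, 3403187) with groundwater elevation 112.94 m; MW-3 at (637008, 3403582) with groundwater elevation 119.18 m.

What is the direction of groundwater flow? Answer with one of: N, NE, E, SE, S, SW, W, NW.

∂h/∂x = (112.94 − 115.26) / (637403 − 637008) = -0.005873
∂h/∂y = (119.18 − 115.26) / (3403582 − 3403187) = +0.009924
Flow = −∇h = (+0.005873 east, -0.009924 north), which points southeast.

SE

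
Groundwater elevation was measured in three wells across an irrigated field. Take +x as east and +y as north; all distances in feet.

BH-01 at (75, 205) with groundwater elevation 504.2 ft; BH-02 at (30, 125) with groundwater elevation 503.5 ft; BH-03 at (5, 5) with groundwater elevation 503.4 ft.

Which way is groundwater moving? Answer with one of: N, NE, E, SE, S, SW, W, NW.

Three-point gradient (reference BH-01): Δ to BH-02 = (-45, -80, -0.7), Δ to BH-03 = (-70, -200, -0.8).
∂h/∂x = +0.02235, ∂h/∂y = -0.003824 (det = 3400).
Flow = −∇h = (-0.02235 east, +0.003824 north), which points west.

W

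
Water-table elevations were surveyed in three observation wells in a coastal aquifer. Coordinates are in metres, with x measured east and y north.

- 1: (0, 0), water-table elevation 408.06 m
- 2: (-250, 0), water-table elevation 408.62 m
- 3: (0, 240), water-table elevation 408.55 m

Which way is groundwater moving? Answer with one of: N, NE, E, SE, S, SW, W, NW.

SE

∂h/∂x = (408.62 − 408.06) / (-250 − 0) = -0.002240
∂h/∂y = (408.55 − 408.06) / (240 − 0) = +0.002042
Flow = −∇h = (+0.002240 east, -0.002042 north), which points southeast.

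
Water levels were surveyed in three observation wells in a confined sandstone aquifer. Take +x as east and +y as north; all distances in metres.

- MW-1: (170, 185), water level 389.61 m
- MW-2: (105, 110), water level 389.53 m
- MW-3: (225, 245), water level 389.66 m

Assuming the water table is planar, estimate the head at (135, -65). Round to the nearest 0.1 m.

Differences from MW-1: to MW-2 (Δx, Δy, Δh) = (-65, -75, -0.08); to MW-3 = (55, 60, +0.05).
Solve a·Δx + b·Δy = Δh: det = (-65)·60 − 55·(-75) = 225.
∂h/∂x = [(-0.08)·60 − (+0.05)·(-75)] / 225 = -0.004667
∂h/∂y = [(-65)·(+0.05) − 55·(-0.08)] / 225 = +0.005111
h(135, -65) = 389.61 + (-0.004667)·(-35) + (+0.005111)·(-250) = 389.61 +0.163 -1.278 = 388.496 m.

388.5 m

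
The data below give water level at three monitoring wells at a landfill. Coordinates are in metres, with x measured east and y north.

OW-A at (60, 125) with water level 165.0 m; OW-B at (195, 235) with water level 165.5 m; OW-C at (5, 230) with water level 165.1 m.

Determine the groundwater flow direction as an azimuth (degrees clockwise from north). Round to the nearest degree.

Taking OW-A as reference: OW-B−OW-A = (135, 110, +0.5); OW-C−OW-A = (-55, 105, +0.1).
Determinant of the coordinate differences = 135·105 − (-55)·110 = 20225.
∂h/∂x = [(+0.5)·105 − (+0.1)·110] / 20225 = +0.002052
∂h/∂y = [135·(+0.1) − (-55)·(+0.5)] / 20225 = +0.002027
Flow direction (−∇h) has components (-0.002052 E, -0.002027 N).
Azimuth = atan2(E, N) = atan2(-0.002052, -0.002027) = 225.3° ≈ 225°.

225°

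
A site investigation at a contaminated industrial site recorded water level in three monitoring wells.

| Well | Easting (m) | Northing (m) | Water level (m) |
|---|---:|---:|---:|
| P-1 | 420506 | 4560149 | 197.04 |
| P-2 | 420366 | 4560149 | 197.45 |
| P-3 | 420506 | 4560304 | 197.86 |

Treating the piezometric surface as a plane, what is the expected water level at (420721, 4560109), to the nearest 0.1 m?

∂h/∂x = (197.45 − 197.04) / (420366 − 420506) = -0.002929
∂h/∂y = (197.86 − 197.04) / (4560304 − 4560149) = +0.005290
h(420721, 4560109) = 197.04 + (-0.002929)·(215) + (+0.005290)·(-40) = 197.04 -0.630 -0.212 = 196.199 m.

196.2 m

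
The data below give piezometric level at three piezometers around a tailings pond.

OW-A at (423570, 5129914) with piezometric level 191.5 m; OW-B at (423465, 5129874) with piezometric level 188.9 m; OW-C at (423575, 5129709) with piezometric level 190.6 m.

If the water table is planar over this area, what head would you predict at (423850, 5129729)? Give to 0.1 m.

Differences from OW-A: to OW-B (Δx, Δy, Δh) = (-105, -40, -2.6); to OW-C = (5, -205, -0.9).
Solve a·Δx + b·Δy = Δh: det = (-105)·(-205) − 5·(-40) = 21725.
∂h/∂x = [(-2.6)·(-205) − (-0.9)·(-40)] / 21725 = +0.02288
∂h/∂y = [(-105)·(-0.9) − 5·(-2.6)] / 21725 = +0.004948
h(423850, 5129729) = 191.5 + (+0.02288)·(280) + (+0.004948)·(-185) = 191.5 +6.406 -0.915 = 196.990 m.

197.0 m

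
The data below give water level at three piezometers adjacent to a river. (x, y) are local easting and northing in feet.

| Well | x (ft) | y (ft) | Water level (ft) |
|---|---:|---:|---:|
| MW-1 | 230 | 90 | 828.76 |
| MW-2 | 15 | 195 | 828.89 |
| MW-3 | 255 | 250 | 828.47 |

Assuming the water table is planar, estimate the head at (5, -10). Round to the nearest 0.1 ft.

Differences from MW-1: to MW-2 (Δx, Δy, Δh) = (-215, 105, +0.13); to MW-3 = (25, 160, -0.29).
Determinant of the coordinate differences = (-215)·160 − 25·105 = -37025.
∂h/∂x = [(+0.13)·160 − (-0.29)·105] / -37025 = -0.001384
∂h/∂y = [(-215)·(-0.29) − 25·(+0.13)] / -37025 = -0.001596
h(5, -10) = 828.76 + (-0.001384)·(-225) + (-0.001596)·(-100) = 828.76 +0.311 +0.160 = 829.231 ft.

829.2 ft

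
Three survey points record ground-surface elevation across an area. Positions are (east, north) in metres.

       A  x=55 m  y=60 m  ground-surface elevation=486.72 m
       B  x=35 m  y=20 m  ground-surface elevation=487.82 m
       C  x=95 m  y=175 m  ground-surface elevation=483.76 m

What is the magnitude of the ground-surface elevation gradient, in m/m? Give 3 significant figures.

Differences from A: to B (Δx, Δy, Δh) = (-20, -40, +1.10); to C = (40, 115, -2.96).
Solve a·Δx + b·Δy = Δz: det = (-20)·115 − 40·(-40) = -700.
∂z/∂x = [(+1.10)·115 − (-2.96)·(-40)] / -700 = -0.01157
∂z/∂y = [(-20)·(-2.96) − 40·(+1.10)] / -700 = -0.02171
|∇f| = √(-0.01157² + -0.02171²) = 0.0246 m/m

0.0246 m/m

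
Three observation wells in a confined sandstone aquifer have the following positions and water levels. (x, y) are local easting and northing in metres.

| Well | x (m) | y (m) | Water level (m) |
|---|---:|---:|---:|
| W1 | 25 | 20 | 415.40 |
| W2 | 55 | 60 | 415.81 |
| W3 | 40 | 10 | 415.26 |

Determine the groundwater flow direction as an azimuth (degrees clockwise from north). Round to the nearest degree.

With h = a·x + b·y + c and W1 as origin, the differences give:
  30·a + 40·b = +0.41
  15·a + (-10)·b = -0.14
Eliminate b (×(-10) and ×40, subtract): -900·a = 1.500 → a = ∂h/∂x = -0.001667
Back-substitute: b = ∂h/∂y = +0.01150.
Flow direction (−∇h) has components (+0.001667 E, -0.01150 N).
Azimuth = atan2(E, N) = atan2(+0.001667, -0.01150) = 171.8° ≈ 172°.

172°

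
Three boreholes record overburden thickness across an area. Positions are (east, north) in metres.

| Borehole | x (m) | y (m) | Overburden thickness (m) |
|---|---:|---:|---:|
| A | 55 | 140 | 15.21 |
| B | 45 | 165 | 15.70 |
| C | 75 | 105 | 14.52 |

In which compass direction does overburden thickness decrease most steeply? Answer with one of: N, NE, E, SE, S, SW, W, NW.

S

With d = a·x + b·y + c and A as origin, the differences give:
  (-10)·a + 25·b = +0.49
  20·a + (-35)·b = -0.69
Eliminate b (×(-35) and ×25, subtract): -150·a = 0.100 → a = ∂d/∂x = -0.0006667
Back-substitute: b = ∂d/∂y = +0.01933.
Steepest decrease is along −∇f = (+0.0006667 E, -0.01933 N) → south.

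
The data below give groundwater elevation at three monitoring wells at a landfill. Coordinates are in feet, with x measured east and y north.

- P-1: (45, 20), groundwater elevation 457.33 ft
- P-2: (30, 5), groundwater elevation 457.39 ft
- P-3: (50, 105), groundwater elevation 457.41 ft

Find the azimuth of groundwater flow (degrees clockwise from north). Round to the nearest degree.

Taking P-1 as reference: P-2−P-1 = (-15, -15, +0.06); P-3−P-1 = (5, 85, +0.08).
Determinant of the coordinate differences = (-15)·85 − 5·(-15) = -1200.
∂h/∂x = [(+0.06)·85 − (+0.08)·(-15)] / -1200 = -0.005250
∂h/∂y = [(-15)·(+0.08) − 5·(+0.06)] / -1200 = +0.001250
Flow direction (−∇h) has components (+0.005250 E, -0.001250 N).
Azimuth = atan2(E, N) = atan2(+0.005250, -0.001250) = 103.4° ≈ 103°.

103°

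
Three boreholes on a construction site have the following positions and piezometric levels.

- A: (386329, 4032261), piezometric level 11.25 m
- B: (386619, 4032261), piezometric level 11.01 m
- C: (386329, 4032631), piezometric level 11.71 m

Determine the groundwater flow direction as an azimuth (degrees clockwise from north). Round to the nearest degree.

146°

∂h/∂x = (11.01 − 11.25) / (386619 − 386329) = -0.0008276
∂h/∂y = (11.71 − 11.25) / (4032631 − 4032261) = +0.001243
Flow direction (−∇h) has components (+0.0008276 E, -0.001243 N).
Azimuth = atan2(E, N) = atan2(+0.0008276, -0.001243) = 146.3° ≈ 146°.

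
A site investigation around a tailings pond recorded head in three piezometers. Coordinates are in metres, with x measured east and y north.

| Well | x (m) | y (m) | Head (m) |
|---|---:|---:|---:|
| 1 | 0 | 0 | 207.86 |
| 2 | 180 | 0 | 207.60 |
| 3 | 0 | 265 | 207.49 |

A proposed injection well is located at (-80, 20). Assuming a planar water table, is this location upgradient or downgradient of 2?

∂h/∂x = (207.60 − 207.86) / (180 − 0) = -0.001444
∂h/∂y = (207.49 − 207.86) / (265 − 0) = -0.001396
Head at (-80, 20) = 207.86 + (-0.001444)·(-80) + (-0.001396)·(20) = 207.95 m.
That is higher than the 207.60 m at 2, so the point is upgradient.

upgradient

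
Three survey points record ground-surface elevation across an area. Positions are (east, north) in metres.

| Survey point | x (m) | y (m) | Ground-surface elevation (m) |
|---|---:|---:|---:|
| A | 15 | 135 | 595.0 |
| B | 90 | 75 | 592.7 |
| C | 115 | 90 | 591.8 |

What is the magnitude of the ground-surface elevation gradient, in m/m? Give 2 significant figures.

Taking A as reference: B−A = (75, -60, -2.3); C−A = (100, -45, -3.2).
Solve a·Δx + b·Δy = Δz: det = 75·(-45) − 100·(-60) = 2625.
∂z/∂x = [(-2.3)·(-45) − (-3.2)·(-60)] / 2625 = -0.03371
∂z/∂y = [75·(-3.2) − 100·(-2.3)] / 2625 = -0.003810
|∇f| = √(-0.03371² + -0.003810²) = 0.03392 m/m

0.034 m/m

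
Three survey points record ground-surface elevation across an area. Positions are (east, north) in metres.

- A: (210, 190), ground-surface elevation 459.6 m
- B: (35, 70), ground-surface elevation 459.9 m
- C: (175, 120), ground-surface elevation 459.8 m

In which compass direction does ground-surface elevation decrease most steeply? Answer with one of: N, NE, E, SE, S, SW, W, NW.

N

Differences from A: to B (Δx, Δy, Δh) = (-175, -120, +0.3); to C = (-35, -70, +0.2).
Determinant of the coordinate differences = (-175)·(-70) − (-35)·(-120) = 8050.
∂z/∂x = [(+0.3)·(-70) − (+0.2)·(-120)] / 8050 = +0.0003727
∂z/∂y = [(-175)·(+0.2) − (-35)·(+0.3)] / 8050 = -0.003043
Steepest decrease is along −∇f = (-0.0003727 E, +0.003043 N) → north.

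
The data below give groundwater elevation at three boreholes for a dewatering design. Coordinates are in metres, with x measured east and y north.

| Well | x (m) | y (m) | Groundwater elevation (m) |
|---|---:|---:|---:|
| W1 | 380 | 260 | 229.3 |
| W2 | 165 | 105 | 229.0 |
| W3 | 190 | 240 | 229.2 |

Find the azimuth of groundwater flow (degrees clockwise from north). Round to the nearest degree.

Differences from W1: to W2 (Δx, Δy, Δh) = (-215, -155, -0.3); to W3 = (-190, -20, -0.1).
Determinant of the coordinate differences = (-215)·(-20) − (-190)·(-155) = -25150.
∂h/∂x = [(-0.3)·(-20) − (-0.1)·(-155)] / -25150 = +0.0003777
∂h/∂y = [(-215)·(-0.1) − (-190)·(-0.3)] / -25150 = +0.001412
Flow direction (−∇h) has components (-0.0003777 E, -0.001412 N).
Azimuth = atan2(E, N) = atan2(-0.0003777, -0.001412) = 195.0° ≈ 195°.

195°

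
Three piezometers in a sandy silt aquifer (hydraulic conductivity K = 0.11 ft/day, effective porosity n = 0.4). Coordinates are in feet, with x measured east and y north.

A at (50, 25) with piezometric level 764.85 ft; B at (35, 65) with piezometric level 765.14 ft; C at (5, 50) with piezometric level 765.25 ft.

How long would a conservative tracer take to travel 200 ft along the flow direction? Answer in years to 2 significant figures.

250 years

Differences from A: to B (Δx, Δy, Δh) = (-15, 40, +0.29); to C = (-45, 25, +0.40).
Solve a·Δx + b·Δy = Δh: det = (-15)·25 − (-45)·40 = 1425.
∂h/∂x = [(+0.29)·25 − (+0.40)·40] / 1425 = -0.006140
∂h/∂y = [(-15)·(+0.40) − (-45)·(+0.29)] / 1425 = +0.004947
|∇h| = √(-0.006140² + 0.004947²) = 0.007885
Seepage velocity v = K·i/n = 0.11 × 0.007885 / 0.4 = 0.002168 ft/day.
t = 200 / 0.002168 = 9.225e+04 days = 253 years.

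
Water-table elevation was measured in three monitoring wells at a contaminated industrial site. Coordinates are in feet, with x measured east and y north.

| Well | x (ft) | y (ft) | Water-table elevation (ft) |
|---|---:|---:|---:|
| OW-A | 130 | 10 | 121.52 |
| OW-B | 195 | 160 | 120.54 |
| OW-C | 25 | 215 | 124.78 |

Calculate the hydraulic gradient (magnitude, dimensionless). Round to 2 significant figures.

Differences from OW-A: to OW-B (Δx, Δy, Δh) = (65, 150, -0.98); to OW-C = (-105, 205, +3.26).
Determinant of the coordinate differences = 65·205 − (-105)·150 = 29075.
∂h/∂x = [(-0.98)·205 − (+3.26)·150] / 29075 = -0.02373
∂h/∂y = [65·(+3.26) − (-105)·(-0.98)] / 29075 = +0.003749
|∇h| = √(-0.02373² + 0.003749²) = 0.02402

0.024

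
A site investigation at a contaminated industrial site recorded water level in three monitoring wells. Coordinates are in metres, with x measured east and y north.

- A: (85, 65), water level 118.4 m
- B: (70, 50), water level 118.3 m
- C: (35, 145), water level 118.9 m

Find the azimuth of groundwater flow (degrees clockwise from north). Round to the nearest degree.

182°

Differences from A: to B (Δx, Δy, Δh) = (-15, -15, -0.1); to C = (-50, 80, +0.5).
Determinant of the coordinate differences = (-15)·80 − (-50)·(-15) = -1950.
∂h/∂x = [(-0.1)·80 − (+0.5)·(-15)] / -1950 = +0.0002564
∂h/∂y = [(-15)·(+0.5) − (-50)·(-0.1)] / -1950 = +0.006410
Flow direction (−∇h) has components (-0.0002564 E, -0.006410 N).
Azimuth = atan2(E, N) = atan2(-0.0002564, -0.006410) = 182.3° ≈ 182°.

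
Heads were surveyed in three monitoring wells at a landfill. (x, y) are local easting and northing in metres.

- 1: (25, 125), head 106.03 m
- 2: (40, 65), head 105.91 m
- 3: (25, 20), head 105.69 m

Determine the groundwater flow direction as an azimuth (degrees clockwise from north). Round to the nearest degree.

With h = a·x + b·y + c and 1 as origin, the differences give:
  15·a + (-60)·b = -0.12
  0·a + (-105)·b = -0.34
Eliminate b (×(-105) and ×(-60), subtract): -1575·a = -7.800 → a = ∂h/∂x = +0.004952
Back-substitute: b = ∂h/∂y = +0.003238.
Flow direction (−∇h) has components (-0.004952 E, -0.003238 N).
Azimuth = atan2(E, N) = atan2(-0.004952, -0.003238) = 236.8° ≈ 237°.

237°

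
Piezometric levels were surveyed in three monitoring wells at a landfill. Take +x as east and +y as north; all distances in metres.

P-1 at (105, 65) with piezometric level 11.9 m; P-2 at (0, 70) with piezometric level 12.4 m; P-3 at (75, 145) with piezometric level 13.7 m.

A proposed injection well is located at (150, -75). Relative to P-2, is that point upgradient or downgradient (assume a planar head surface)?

downgradient

Differences from P-1: to P-2 (Δx, Δy, Δh) = (-105, 5, +0.5); to P-3 = (-30, 80, +1.8).
Solve a·Δx + b·Δy = Δh: det = (-105)·80 − (-30)·5 = -8250.
∂h/∂x = [(+0.5)·80 − (+1.8)·5] / -8250 = -0.003758
∂h/∂y = [(-105)·(+1.8) − (-30)·(+0.5)] / -8250 = +0.02109
Head at (150, -75) = 11.9 + (-0.003758)·(45) + (+0.02109)·(-140) = 8.78 m.
That is lower than the 12.4 m at P-2, so the point is downgradient.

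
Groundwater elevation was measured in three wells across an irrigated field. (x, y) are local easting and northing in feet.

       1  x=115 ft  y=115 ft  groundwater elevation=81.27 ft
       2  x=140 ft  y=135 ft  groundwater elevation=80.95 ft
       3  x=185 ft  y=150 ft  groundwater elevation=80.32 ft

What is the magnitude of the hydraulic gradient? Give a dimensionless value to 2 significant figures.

With h = a·x + b·y + c and 1 as origin, the differences give:
  25·a + 20·b = -0.32
  70·a + 35·b = -0.95
Eliminate b (×35 and ×20, subtract): -525·a = 7.800 → a = ∂h/∂x = -0.01486
Back-substitute: b = ∂h/∂y = +0.002571.
|∇h| = √(-0.01486² + 0.002571²) = 0.01508

0.015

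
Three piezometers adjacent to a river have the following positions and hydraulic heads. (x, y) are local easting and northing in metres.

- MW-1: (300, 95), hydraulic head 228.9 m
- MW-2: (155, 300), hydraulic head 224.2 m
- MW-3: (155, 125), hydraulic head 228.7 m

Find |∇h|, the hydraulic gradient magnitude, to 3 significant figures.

0.0260

Differences from MW-1: to MW-2 (Δx, Δy, Δh) = (-145, 205, -4.7); to MW-3 = (-145, 30, -0.2).
Determinant of the coordinate differences = (-145)·30 − (-145)·205 = 25375.
∂h/∂x = [(-4.7)·30 − (-0.2)·205] / 25375 = -0.003941
∂h/∂y = [(-145)·(-0.2) − (-145)·(-4.7)] / 25375 = -0.02571
|∇h| = √(-0.003941² + -0.02571²) = 0.02601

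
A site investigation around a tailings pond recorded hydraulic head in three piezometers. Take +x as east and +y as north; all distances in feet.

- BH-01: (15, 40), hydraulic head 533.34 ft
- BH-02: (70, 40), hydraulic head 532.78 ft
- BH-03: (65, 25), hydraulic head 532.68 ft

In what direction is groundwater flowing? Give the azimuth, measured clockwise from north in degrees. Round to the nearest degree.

135°

Taking BH-01 as reference: BH-02−BH-01 = (55, 0, -0.56); BH-03−BH-01 = (50, -15, -0.66).
Solve a·Δx + b·Δy = Δh: det = 55·(-15) − 50·0 = -825.
∂h/∂x = [(-0.56)·(-15) − (-0.66)·0] / -825 = -0.01018
∂h/∂y = [55·(-0.66) − 50·(-0.56)] / -825 = +0.01006
Flow direction (−∇h) has components (+0.01018 E, -0.01006 N).
Azimuth = atan2(E, N) = atan2(+0.01018, -0.01006) = 134.7° ≈ 135°.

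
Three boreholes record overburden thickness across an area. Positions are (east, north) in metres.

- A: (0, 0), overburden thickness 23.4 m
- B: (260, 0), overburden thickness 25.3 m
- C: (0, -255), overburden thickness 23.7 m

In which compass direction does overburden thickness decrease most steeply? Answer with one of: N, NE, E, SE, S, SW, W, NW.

∂d/∂x = (25.3 − 23.4) / (260 − 0) = +0.007308
∂d/∂y = (23.7 − 23.4) / (-255 − 0) = -0.001176
Steepest decrease is along −∇f = (-0.007308 E, +0.001176 N) → west.

W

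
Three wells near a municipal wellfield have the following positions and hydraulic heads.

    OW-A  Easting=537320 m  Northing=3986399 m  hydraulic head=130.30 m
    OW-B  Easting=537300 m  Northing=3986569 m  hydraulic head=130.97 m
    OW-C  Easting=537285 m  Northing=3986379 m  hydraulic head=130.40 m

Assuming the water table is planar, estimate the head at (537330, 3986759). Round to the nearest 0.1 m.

131.5 m

Three-point gradient (reference OW-A): Δ to OW-B = (-20, 170, +0.67), Δ to OW-C = (-35, -20, +0.10).
∂h/∂x = -0.004787, ∂h/∂y = +0.003378 (det = 6350).
h(537330, 3986759) = 130.30 + (-0.004787)·(10) + (+0.003378)·(360) = 130.30 -0.048 +1.216 = 131.468 m.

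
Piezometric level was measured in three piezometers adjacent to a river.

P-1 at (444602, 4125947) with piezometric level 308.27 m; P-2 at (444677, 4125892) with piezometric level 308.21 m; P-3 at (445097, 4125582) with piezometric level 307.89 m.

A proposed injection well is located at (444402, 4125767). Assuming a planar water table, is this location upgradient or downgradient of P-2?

upgradient

Three-point gradient (reference P-1): Δ to P-2 = (75, -55, -0.06), Δ to P-3 = (495, -365, -0.38).
∂h/∂x = -0.006667, ∂h/∂y = -0.008000 (det = -150).
Head at (444402, 4125767) = 308.27 + (-0.006667)·(-200) + (-0.008000)·(-180) = 311.04 m.
That is higher than the 308.21 m at P-2, so the point is upgradient.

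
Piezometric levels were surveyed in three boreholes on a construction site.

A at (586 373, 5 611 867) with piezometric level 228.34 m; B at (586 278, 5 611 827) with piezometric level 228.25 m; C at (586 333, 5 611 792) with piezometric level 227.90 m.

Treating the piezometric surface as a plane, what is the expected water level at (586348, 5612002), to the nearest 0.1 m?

229.3 m

Taking A as reference: B−A = (-95, -40, -0.09); C−A = (-40, -75, -0.44).
Determinant of the coordinate differences = (-95)·(-75) − (-40)·(-40) = 5525.
∂h/∂x = [(-0.09)·(-75) − (-0.44)·(-40)] / 5525 = -0.001964
∂h/∂y = [(-95)·(-0.44) − (-40)·(-0.09)] / 5525 = +0.006914
h(586348, 5612002) = 228.34 + (-0.001964)·(-25) + (+0.006914)·(135) = 228.34 +0.049 +0.933 = 229.322 m.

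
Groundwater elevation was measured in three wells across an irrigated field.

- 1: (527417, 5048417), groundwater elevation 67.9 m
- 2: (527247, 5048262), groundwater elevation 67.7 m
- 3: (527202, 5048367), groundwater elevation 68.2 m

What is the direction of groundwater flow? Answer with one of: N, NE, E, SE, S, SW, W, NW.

Differences from 1: to 2 (Δx, Δy, Δh) = (-170, -155, -0.2); to 3 = (-215, -50, +0.3).
Solve a·Δx + b·Δy = Δh: det = (-170)·(-50) − (-215)·(-155) = -24825.
∂h/∂x = [(-0.2)·(-50) − (+0.3)·(-155)] / -24825 = -0.002276
∂h/∂y = [(-170)·(+0.3) − (-215)·(-0.2)] / -24825 = +0.003787
Flow = −∇h = (+0.002276 east, -0.003787 north), which points southeast.

SE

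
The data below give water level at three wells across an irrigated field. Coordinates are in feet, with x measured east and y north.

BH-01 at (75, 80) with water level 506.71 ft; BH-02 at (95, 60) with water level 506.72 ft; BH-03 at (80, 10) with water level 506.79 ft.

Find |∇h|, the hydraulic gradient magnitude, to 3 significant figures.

Taking BH-01 as reference: BH-02−BH-01 = (20, -20, +0.01); BH-03−BH-01 = (5, -70, +0.08).
Determinant of the coordinate differences = 20·(-70) − 5·(-20) = -1300.
∂h/∂x = [(+0.01)·(-70) − (+0.08)·(-20)] / -1300 = -0.0006923
∂h/∂y = [20·(+0.08) − 5·(+0.01)] / -1300 = -0.001192
|∇h| = √(-0.0006923² + -0.001192²) = 0.001378

0.00138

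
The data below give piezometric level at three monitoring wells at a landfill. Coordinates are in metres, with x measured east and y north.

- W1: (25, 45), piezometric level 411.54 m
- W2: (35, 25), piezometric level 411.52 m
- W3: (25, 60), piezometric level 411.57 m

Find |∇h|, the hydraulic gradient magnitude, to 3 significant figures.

With h = a·x + b·y + c and W1 as origin, the differences give:
  10·a + (-20)·b = -0.02
  0·a + 15·b = +0.03
Eliminate b (×15 and ×(-20), subtract): 150·a = 0.300 → a = ∂h/∂x = +0.002000
Back-substitute: b = ∂h/∂y = +0.002000.
|∇h| = √(0.002000² + 0.002000²) = 0.002828

0.00283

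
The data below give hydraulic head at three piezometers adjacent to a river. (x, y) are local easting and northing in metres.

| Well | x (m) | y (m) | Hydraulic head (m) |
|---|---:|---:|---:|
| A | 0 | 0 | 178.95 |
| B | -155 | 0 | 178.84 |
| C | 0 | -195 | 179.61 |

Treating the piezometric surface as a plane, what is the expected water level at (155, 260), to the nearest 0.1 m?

178.2 m

∂h/∂x = (178.84 − 178.95) / (-155 − 0) = +0.0007097
∂h/∂y = (179.61 − 178.95) / (-195 − 0) = -0.003385
h(155, 260) = 178.95 + (+0.0007097)·(155) + (-0.003385)·(260) = 178.95 +0.110 -0.880 = 178.180 m.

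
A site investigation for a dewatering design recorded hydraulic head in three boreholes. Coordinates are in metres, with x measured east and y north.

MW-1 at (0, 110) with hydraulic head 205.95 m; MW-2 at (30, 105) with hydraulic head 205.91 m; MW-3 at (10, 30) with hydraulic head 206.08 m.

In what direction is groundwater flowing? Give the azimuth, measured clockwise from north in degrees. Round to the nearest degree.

Differences from MW-1: to MW-2 (Δx, Δy, Δh) = (30, -5, -0.04); to MW-3 = (10, -80, +0.13).
Determinant of the coordinate differences = 30·(-80) − 10·(-5) = -2350.
∂h/∂x = [(-0.04)·(-80) − (+0.13)·(-5)] / -2350 = -0.001638
∂h/∂y = [30·(+0.13) − 10·(-0.04)] / -2350 = -0.001830
Flow direction (−∇h) has components (+0.001638 E, +0.001830 N).
Azimuth = atan2(E, N) = atan2(+0.001638, +0.001830) = 41.8° ≈ 042°.

042°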